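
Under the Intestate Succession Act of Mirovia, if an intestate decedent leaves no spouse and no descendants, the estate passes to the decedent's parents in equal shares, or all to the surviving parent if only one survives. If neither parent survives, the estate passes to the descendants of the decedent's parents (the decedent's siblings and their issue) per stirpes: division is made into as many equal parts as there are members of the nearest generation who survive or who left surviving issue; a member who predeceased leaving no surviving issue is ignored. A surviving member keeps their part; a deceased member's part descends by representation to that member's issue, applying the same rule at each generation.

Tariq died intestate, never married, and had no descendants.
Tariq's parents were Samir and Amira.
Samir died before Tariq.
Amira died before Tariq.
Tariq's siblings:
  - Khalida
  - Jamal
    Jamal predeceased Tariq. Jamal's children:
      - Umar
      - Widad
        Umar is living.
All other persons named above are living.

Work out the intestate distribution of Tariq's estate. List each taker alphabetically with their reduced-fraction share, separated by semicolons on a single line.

Neither parent survives and there are no descendants, so the estate passes to Tariq's siblings and their issue per stirpes.
The estate is divided into 2 equal shares of 1/2 among Khalida, Jamal.
Khalida is living and takes 1/2.
Jamal predeceased; the 1/2 allotted to Jamal's branch passes to Jamal's issue by representation.
The 1/2 is divided into 2 equal shares of 1/4 among Umar, Widad.
Umar is living and takes 1/4.
Widad is living and takes 1/4.

Khalida 1/2; Umar 1/4; Widad 1/4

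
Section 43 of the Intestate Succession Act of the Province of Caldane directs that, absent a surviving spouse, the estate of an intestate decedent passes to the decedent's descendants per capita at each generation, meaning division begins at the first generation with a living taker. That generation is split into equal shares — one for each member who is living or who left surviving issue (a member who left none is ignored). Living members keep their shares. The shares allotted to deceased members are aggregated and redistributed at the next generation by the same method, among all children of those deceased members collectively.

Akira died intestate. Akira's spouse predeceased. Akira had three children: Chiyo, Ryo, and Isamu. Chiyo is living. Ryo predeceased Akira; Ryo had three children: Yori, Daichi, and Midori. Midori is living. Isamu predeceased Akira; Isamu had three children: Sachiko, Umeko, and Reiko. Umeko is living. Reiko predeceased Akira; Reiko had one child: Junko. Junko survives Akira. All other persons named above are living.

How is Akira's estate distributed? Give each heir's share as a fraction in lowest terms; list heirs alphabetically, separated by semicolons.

Chiyo 1/3; Daichi 1/9; Junko 1/9; Midori 1/9; Sachiko 1/9; Umeko 1/9; Yori 1/9

There is no surviving spouse, so the entire estate passes to Akira's descendants per capita at each generation.
At generation 1 (Chiyo, Ryo, Isamu) there are 3 shares of (1)/3 = 1/3 each.
Living: Chiyo — each takes 1/3.
Deceased: Ryo and Isamu. Their combined 2/3 is pooled and carried to generation 2.
At generation 2 (Yori, Daichi, Midori, Sachiko, Umeko, Reiko) there are 6 shares of (2/3)/6 = 1/9 each.
Living: Yori, Daichi, Midori, Sachiko, and Umeko — each takes 1/9.
Deceased: Reiko. That 1/9 share is carried to generation 3.
At generation 3 (Junko) there are 1 shares of (1/9)/1 = 1/9 each.
Living: Junko — each takes 1/9.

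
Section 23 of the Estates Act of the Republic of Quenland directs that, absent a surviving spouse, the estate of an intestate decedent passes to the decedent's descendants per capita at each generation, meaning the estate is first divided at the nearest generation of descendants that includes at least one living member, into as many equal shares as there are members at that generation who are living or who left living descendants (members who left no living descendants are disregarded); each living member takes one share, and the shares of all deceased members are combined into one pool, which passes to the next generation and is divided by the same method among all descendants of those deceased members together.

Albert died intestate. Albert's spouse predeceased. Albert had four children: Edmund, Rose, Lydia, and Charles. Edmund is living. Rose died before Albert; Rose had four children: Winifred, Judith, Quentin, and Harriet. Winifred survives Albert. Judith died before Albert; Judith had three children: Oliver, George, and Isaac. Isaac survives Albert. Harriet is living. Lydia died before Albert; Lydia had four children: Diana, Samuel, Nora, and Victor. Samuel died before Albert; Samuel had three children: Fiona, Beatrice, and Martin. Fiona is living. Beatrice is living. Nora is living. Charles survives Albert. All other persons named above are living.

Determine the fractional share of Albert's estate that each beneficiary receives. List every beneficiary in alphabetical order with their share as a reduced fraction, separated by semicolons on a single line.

Beatrice 1/48; Charles 1/4; Diana 1/16; Edmund 1/4; Fiona 1/48; George 1/48; Harriet 1/16; Isaac 1/48; Martin 1/48; Nora 1/16; Oliver 1/48; Quentin 1/16; Victor 1/16; Winifred 1/16

There is no surviving spouse, so the entire estate passes to Albert's descendants per capita at each generation.
At generation 1 (Edmund, Rose, Lydia, Charles) there are 4 shares of (1)/4 = 1/4 each.
Living: Edmund and Charles — each takes 1/4.
Deceased: Rose and Lydia. Their combined 1/2 is pooled and carried to generation 2.
At generation 2 (Winifred, Judith, Quentin, Harriet, Diana, Samuel, Nora, Victor) there are 8 shares of (1/2)/8 = 1/16 each.
Living: Winifred, Quentin, Harriet, Diana, Nora, and Victor — each takes 1/16.
Deceased: Judith and Samuel. Their combined 1/8 is pooled and carried to generation 3.
At generation 3 (Oliver, George, Isaac, Fiona, Beatrice, Martin) there are 6 shares of (1/8)/6 = 1/48 each.
Living: Oliver, George, Isaac, Fiona, Beatrice, and Martin — each takes 1/48.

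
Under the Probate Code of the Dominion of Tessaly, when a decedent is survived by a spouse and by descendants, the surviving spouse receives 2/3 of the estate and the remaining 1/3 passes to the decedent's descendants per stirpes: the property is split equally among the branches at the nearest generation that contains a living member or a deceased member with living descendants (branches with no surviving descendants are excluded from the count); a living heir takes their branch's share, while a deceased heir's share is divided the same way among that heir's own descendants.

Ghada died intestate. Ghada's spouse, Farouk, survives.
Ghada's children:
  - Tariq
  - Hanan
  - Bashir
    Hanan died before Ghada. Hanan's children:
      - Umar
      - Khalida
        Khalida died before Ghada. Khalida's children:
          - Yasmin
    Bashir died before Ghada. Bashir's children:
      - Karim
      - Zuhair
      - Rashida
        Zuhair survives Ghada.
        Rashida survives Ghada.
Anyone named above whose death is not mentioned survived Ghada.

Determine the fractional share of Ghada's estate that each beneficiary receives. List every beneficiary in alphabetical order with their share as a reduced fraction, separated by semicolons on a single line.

Farouk, as surviving spouse, takes 2/3.
The remaining 1/3 passes to Ghada's descendants per stirpes.
The 1/3 is divided into 3 equal shares of 1/9 among Tariq, Hanan, Bashir.
Tariq is living and takes 1/9.
Hanan predeceased; the 1/9 allotted to Hanan's branch passes to Hanan's issue by representation.
The 1/9 is divided into 2 equal shares of 1/18 among Umar, Khalida.
Umar is living and takes 1/18.
Khalida predeceased; the 1/18 allotted to Khalida's branch passes to Khalida's issue by representation.
Yasmin is the sole taker at this level and receives the full 1/18.
Bashir predeceased; the 1/9 allotted to Bashir's branch passes to Bashir's issue by representation.
The 1/9 is divided into 3 equal shares of 1/27 among Karim, Zuhair, Rashida.
Karim is living and takes 1/27.
Zuhair is living and takes 1/27.
Rashida is living and takes 1/27.

Farouk 2/3; Karim 1/27; Rashida 1/27; Tariq 1/9; Umar 1/18; Yasmin 1/18; Zuhair 1/27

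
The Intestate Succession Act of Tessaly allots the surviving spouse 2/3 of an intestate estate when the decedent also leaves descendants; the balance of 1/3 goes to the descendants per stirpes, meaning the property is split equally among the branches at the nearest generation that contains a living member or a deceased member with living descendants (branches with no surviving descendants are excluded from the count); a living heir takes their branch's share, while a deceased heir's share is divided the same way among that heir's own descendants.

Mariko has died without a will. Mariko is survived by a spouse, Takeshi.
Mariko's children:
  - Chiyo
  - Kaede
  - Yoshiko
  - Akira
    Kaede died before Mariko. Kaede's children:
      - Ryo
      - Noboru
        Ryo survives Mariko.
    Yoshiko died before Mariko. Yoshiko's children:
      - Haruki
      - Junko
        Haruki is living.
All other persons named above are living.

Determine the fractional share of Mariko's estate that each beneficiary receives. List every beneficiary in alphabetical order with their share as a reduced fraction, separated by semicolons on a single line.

Takeshi, as surviving spouse, takes 2/3.
The remaining 1/3 passes to Mariko's descendants per stirpes.
The 1/3 is divided into 4 equal shares of 1/12 among Chiyo, Kaede, Yoshiko, Akira.
Chiyo is living and takes 1/12.
Kaede predeceased; the 1/12 allotted to Kaede's branch passes to Kaede's issue by representation.
The 1/12 is divided into 2 equal shares of 1/24 among Ryo, Noboru.
Ryo is living and takes 1/24.
Noboru is living and takes 1/24.
Yoshiko predeceased; the 1/12 allotted to Yoshiko's branch passes to Yoshiko's issue by representation.
The 1/12 is divided into 2 equal shares of 1/24 among Haruki, Junko.
Haruki is living and takes 1/24.
Junko is living and takes 1/24.
Akira is living and takes 1/12.

Akira 1/12; Chiyo 1/12; Haruki 1/24; Junko 1/24; Noboru 1/24; Ryo 1/24; Takeshi 2/3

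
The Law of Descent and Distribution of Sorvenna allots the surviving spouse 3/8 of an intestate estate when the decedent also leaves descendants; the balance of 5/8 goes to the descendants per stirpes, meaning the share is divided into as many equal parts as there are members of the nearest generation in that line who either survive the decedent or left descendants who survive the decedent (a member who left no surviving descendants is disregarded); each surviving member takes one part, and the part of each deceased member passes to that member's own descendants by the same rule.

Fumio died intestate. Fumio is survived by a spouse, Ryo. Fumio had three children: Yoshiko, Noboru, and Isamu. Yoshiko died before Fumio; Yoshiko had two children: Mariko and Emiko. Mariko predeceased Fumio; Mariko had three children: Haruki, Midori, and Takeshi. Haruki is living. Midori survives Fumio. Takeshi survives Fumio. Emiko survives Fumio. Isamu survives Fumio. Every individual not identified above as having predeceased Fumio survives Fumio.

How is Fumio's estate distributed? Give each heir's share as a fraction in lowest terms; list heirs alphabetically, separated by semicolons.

Ryo, as surviving spouse, takes 3/8.
The remaining 5/8 passes to Fumio's descendants per stirpes.
The 5/8 is divided into 3 equal shares of 5/24 among Yoshiko, Noboru, Isamu.
Yoshiko predeceased; the 5/24 allotted to Yoshiko's branch passes to Yoshiko's issue by representation.
The 5/24 is divided into 2 equal shares of 5/48 among Mariko, Emiko.
Mariko predeceased; the 5/48 allotted to Mariko's branch passes to Mariko's issue by representation.
The 5/48 is divided into 3 equal shares of 5/144 among Haruki, Midori, Takeshi.
Haruki is living and takes 5/144.
Midori is living and takes 5/144.
Takeshi is living and takes 5/144.
Emiko is living and takes 5/48.
Noboru is living and takes 5/24.
Isamu is living and takes 5/24.

Emiko 5/48; Haruki 5/144; Isamu 5/24; Midori 5/144; Noboru 5/24; Ryo 3/8; Takeshi 5/144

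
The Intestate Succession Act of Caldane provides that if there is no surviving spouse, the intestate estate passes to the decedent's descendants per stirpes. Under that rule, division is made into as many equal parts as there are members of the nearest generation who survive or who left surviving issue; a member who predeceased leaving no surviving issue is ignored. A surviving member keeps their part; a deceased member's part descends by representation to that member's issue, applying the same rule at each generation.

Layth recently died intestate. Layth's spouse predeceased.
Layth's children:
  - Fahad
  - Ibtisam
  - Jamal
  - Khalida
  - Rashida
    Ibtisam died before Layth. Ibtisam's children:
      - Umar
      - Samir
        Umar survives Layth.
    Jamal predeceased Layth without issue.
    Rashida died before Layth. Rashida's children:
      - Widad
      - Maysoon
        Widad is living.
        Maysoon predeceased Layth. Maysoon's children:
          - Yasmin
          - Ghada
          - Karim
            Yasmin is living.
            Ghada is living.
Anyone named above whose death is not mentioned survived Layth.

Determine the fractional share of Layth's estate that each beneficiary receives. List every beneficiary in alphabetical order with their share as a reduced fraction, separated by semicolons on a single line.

There is no surviving spouse, so the entire estate passes to Layth's descendants per stirpes.
Jamal left no surviving issue, so that branch lapses and is disregarded.
The estate is divided into 4 equal shares of 1/4 among Fahad, Ibtisam, Khalida, Rashida.
Fahad is living and takes 1/4.
Ibtisam predeceased; the 1/4 allotted to Ibtisam's branch passes to Ibtisam's issue by representation.
The 1/4 is divided into 2 equal shares of 1/8 among Umar, Samir.
Umar is living and takes 1/8.
Samir is living and takes 1/8.
Khalida is living and takes 1/4.
Rashida predeceased; the 1/4 allotted to Rashida's branch passes to Rashida's issue by representation.
The 1/4 is divided into 2 equal shares of 1/8 among Widad, Maysoon.
Widad is living and takes 1/8.
Maysoon predeceased; the 1/8 allotted to Maysoon's branch passes to Maysoon's issue by representation.
The 1/8 is divided into 3 equal shares of 1/24 among Yasmin, Ghada, Karim.
Yasmin is living and takes 1/24.
Ghada is living and takes 1/24.
Karim is living and takes 1/24.

Fahad 1/4; Ghada 1/24; Karim 1/24; Khalida 1/4; Samir 1/8; Umar 1/8; Widad 1/8; Yasmin 1/24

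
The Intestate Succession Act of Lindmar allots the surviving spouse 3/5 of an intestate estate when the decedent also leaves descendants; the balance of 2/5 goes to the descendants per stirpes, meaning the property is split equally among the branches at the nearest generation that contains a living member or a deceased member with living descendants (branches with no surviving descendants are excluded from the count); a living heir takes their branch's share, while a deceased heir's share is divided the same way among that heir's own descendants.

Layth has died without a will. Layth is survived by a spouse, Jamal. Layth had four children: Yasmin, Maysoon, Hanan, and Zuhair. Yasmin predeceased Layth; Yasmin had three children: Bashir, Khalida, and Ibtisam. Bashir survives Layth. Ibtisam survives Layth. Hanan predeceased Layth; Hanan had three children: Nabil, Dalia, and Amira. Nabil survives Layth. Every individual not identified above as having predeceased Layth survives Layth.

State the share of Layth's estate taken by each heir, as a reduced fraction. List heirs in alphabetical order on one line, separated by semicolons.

Amira 1/30; Bashir 1/30; Dalia 1/30; Ibtisam 1/30; Jamal 3/5; Khalida 1/30; Maysoon 1/10; Nabil 1/30; Zuhair 1/10

Jamal, as surviving spouse, takes 3/5.
The remaining 2/5 passes to Layth's descendants per stirpes.
The 2/5 is divided into 4 equal shares of 1/10 among Yasmin, Maysoon, Hanan, Zuhair.
Yasmin predeceased; the 1/10 allotted to Yasmin's branch passes to Yasmin's issue by representation.
The 1/10 is divided into 3 equal shares of 1/30 among Bashir, Khalida, Ibtisam.
Bashir is living and takes 1/30.
Khalida is living and takes 1/30.
Ibtisam is living and takes 1/30.
Maysoon is living and takes 1/10.
Hanan predeceased; the 1/10 allotted to Hanan's branch passes to Hanan's issue by representation.
The 1/10 is divided into 3 equal shares of 1/30 among Nabil, Dalia, Amira.
Nabil is living and takes 1/30.
Dalia is living and takes 1/30.
Amira is living and takes 1/30.
Zuhair is living and takes 1/10.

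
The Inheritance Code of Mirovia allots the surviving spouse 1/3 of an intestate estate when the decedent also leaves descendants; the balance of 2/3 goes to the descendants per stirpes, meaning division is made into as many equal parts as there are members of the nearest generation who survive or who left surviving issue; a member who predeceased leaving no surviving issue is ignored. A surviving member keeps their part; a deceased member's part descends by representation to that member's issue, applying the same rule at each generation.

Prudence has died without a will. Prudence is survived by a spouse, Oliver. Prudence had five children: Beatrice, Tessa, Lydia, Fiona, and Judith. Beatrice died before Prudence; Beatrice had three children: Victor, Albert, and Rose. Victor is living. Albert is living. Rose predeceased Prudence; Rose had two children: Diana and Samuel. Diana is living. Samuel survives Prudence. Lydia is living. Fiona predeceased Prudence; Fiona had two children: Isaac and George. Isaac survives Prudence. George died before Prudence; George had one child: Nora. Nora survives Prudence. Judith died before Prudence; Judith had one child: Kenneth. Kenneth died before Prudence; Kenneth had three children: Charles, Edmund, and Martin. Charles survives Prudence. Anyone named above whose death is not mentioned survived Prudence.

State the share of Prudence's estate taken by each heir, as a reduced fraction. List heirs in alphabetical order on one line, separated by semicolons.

Albert 2/45; Charles 2/45; Diana 1/45; Edmund 2/45; Isaac 1/15; Lydia 2/15; Martin 2/45; Nora 1/15; Oliver 1/3; Samuel 1/45; Tessa 2/15; Victor 2/45

Oliver, as surviving spouse, takes 1/3.
The remaining 2/3 passes to Prudence's descendants per stirpes.
The 2/3 is divided into 5 equal shares of 2/15 among Beatrice, Tessa, Lydia, Fiona, Judith.
Beatrice predeceased; the 2/15 allotted to Beatrice's branch passes to Beatrice's issue by representation.
The 2/15 is divided into 3 equal shares of 2/45 among Victor, Albert, Rose.
Victor is living and takes 2/45.
Albert is living and takes 2/45.
Rose predeceased; the 2/45 allotted to Rose's branch passes to Rose's issue by representation.
The 2/45 is divided into 2 equal shares of 1/45 among Diana, Samuel.
Diana is living and takes 1/45.
Samuel is living and takes 1/45.
Tessa is living and takes 2/15.
Lydia is living and takes 2/15.
Fiona predeceased; the 2/15 allotted to Fiona's branch passes to Fiona's issue by representation.
The 2/15 is divided into 2 equal shares of 1/15 among Isaac, George.
Isaac is living and takes 1/15.
George predeceased; the 1/15 allotted to George's branch passes to George's issue by representation.
Nora is the sole taker at this level and receives the full 1/15.
Judith predeceased; the 2/15 allotted to Judith's branch passes to Judith's issue by representation.
Kenneth's line is the sole branch at this level, so the full 2/15 passes to Kenneth's issue by representation.
The 2/15 is divided into 3 equal shares of 2/45 among Charles, Edmund, Martin.
Charles is living and takes 2/45.
Edmund is living and takes 2/45.
Martin is living and takes 2/45.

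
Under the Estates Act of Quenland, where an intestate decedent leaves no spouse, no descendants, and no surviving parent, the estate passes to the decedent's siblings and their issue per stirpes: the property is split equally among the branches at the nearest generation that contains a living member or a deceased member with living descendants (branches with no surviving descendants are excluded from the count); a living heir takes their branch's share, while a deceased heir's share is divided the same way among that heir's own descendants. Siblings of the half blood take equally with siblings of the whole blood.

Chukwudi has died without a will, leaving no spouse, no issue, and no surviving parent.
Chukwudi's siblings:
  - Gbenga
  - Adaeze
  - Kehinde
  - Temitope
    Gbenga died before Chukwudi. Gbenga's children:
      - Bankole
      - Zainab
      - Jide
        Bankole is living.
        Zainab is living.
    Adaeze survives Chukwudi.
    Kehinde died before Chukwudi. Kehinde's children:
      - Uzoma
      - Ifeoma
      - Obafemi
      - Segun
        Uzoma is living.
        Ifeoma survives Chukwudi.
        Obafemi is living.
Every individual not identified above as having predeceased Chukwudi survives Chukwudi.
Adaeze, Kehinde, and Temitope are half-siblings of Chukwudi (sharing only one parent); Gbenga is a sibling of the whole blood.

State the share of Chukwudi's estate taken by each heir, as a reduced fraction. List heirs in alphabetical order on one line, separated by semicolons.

No spouse, descendants, or parent survives, so the estate passes to Chukwudi's siblings per stirpes.
Half-blood and whole-blood siblings take equally under the stated rule.
The estate is divided into 4 equal shares of 1/4 among Gbenga, Adaeze, Kehinde, Temitope.
Gbenga predeceased; the 1/4 allotted to Gbenga's branch passes to Gbenga's issue by representation.
The 1/4 is divided into 3 equal shares of 1/12 among Bankole, Zainab, Jide.
Bankole is living and takes 1/12.
Zainab is living and takes 1/12.
Jide is living and takes 1/12.
Adaeze is living and takes 1/4.
Kehinde predeceased; the 1/4 allotted to Kehinde's branch passes to Kehinde's issue by representation.
The 1/4 is divided into 4 equal shares of 1/16 among Uzoma, Ifeoma, Obafemi, Segun.
Uzoma is living and takes 1/16.
Ifeoma is living and takes 1/16.
Obafemi is living and takes 1/16.
Segun is living and takes 1/16.
Temitope is living and takes 1/4.

Adaeze 1/4; Bankole 1/12; Ifeoma 1/16; Jide 1/12; Obafemi 1/16; Segun 1/16; Temitope 1/4; Uzoma 1/16; Zainab 1/12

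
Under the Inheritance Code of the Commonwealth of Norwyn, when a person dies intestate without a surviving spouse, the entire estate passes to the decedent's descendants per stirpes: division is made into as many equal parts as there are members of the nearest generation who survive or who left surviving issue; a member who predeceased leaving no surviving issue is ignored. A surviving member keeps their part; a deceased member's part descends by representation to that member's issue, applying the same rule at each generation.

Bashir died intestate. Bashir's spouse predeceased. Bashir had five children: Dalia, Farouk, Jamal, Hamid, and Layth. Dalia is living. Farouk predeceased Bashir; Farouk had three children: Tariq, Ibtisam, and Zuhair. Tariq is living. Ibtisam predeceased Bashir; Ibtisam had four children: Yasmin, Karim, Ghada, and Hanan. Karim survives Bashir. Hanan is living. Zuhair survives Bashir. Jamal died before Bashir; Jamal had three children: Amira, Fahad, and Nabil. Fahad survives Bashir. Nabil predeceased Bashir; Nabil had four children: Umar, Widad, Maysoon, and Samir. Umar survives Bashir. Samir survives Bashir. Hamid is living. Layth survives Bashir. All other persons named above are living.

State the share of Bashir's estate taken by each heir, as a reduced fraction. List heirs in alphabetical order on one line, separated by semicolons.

Amira 1/15; Dalia 1/5; Fahad 1/15; Ghada 1/60; Hamid 1/5; Hanan 1/60; Karim 1/60; Layth 1/5; Maysoon 1/60; Samir 1/60; Tariq 1/15; Umar 1/60; Widad 1/60; Yasmin 1/60; Zuhair 1/15

There is no surviving spouse, so the entire estate passes to Bashir's descendants per stirpes.
The estate is divided into 5 equal shares of 1/5 among Dalia, Farouk, Jamal, Hamid, Layth.
Dalia is living and takes 1/5.
Farouk predeceased; the 1/5 allotted to Farouk's branch passes to Farouk's issue by representation.
The 1/5 is divided into 3 equal shares of 1/15 among Tariq, Ibtisam, Zuhair.
Tariq is living and takes 1/15.
Ibtisam predeceased; the 1/15 allotted to Ibtisam's branch passes to Ibtisam's issue by representation.
The 1/15 is divided into 4 equal shares of 1/60 among Yasmin, Karim, Ghada, Hanan.
Yasmin is living and takes 1/60.
Karim is living and takes 1/60.
Ghada is living and takes 1/60.
Hanan is living and takes 1/60.
Zuhair is living and takes 1/15.
Jamal predeceased; the 1/5 allotted to Jamal's branch passes to Jamal's issue by representation.
The 1/5 is divided into 3 equal shares of 1/15 among Amira, Fahad, Nabil.
Amira is living and takes 1/15.
Fahad is living and takes 1/15.
Nabil predeceased; the 1/15 allotted to Nabil's branch passes to Nabil's issue by representation.
The 1/15 is divided into 4 equal shares of 1/60 among Umar, Widad, Maysoon, Samir.
Umar is living and takes 1/60.
Widad is living and takes 1/60.
Maysoon is living and takes 1/60.
Samir is living and takes 1/60.
Hamid is living and takes 1/5.
Layth is living and takes 1/5.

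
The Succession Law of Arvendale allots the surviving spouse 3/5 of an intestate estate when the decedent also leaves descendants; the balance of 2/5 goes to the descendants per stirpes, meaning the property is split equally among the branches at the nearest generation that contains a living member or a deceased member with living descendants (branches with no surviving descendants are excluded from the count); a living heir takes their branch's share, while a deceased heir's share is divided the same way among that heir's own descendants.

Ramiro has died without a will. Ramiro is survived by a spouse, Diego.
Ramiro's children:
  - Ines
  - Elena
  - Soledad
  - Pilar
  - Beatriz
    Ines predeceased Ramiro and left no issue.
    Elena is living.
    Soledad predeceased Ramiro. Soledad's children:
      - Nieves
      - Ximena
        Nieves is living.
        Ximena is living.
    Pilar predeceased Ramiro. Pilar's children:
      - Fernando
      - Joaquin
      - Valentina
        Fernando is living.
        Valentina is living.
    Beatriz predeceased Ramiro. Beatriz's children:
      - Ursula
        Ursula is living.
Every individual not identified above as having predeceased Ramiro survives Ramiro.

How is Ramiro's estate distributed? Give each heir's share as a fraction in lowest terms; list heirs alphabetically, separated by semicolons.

Diego 3/5; Elena 1/10; Fernando 1/30; Joaquin 1/30; Nieves 1/20; Ursula 1/10; Valentina 1/30; Ximena 1/20

Diego, as surviving spouse, takes 3/5.
The remaining 2/5 passes to Ramiro's descendants per stirpes.
Ines left no surviving issue, so that branch lapses and is disregarded.
The 2/5 is divided into 4 equal shares of 1/10 among Elena, Soledad, Pilar, Beatriz.
Elena is living and takes 1/10.
Soledad predeceased; the 1/10 allotted to Soledad's branch passes to Soledad's issue by representation.
The 1/10 is divided into 2 equal shares of 1/20 among Nieves, Ximena.
Nieves is living and takes 1/20.
Ximena is living and takes 1/20.
Pilar predeceased; the 1/10 allotted to Pilar's branch passes to Pilar's issue by representation.
The 1/10 is divided into 3 equal shares of 1/30 among Fernando, Joaquin, Valentina.
Fernando is living and takes 1/30.
Joaquin is living and takes 1/30.
Valentina is living and takes 1/30.
Beatriz predeceased; the 1/10 allotted to Beatriz's branch passes to Beatriz's issue by representation.
Ursula is the sole taker at this level and receives the full 1/10.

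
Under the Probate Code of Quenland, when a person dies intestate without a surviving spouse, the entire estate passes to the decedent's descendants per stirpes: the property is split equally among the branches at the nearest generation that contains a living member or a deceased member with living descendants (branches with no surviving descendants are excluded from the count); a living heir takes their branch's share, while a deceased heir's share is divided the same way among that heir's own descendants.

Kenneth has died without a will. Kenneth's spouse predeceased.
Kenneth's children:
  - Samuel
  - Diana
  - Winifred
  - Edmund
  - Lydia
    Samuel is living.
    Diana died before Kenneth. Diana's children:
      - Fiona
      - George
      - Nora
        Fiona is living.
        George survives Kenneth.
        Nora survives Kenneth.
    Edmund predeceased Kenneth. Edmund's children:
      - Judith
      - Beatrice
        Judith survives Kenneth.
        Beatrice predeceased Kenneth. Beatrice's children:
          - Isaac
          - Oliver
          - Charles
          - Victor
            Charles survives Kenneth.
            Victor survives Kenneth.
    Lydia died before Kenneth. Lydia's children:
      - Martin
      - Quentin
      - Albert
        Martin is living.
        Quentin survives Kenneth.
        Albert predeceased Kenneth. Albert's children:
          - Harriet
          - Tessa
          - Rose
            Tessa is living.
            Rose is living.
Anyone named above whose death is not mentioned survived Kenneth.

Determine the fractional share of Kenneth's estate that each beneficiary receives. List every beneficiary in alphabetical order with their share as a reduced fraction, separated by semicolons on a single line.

Charles 1/40; Fiona 1/15; George 1/15; Harriet 1/45; Isaac 1/40; Judith 1/10; Martin 1/15; Nora 1/15; Oliver 1/40; Quentin 1/15; Rose 1/45; Samuel 1/5; Tessa 1/45; Victor 1/40; Winifred 1/5

There is no surviving spouse, so the entire estate passes to Kenneth's descendants per stirpes.
The estate is divided into 5 equal shares of 1/5 among Samuel, Diana, Winifred, Edmund, Lydia.
Samuel is living and takes 1/5.
Diana predeceased; the 1/5 allotted to Diana's branch passes to Diana's issue by representation.
The 1/5 is divided into 3 equal shares of 1/15 among Fiona, George, Nora.
Fiona is living and takes 1/15.
George is living and takes 1/15.
Nora is living and takes 1/15.
Winifred is living and takes 1/5.
Edmund predeceased; the 1/5 allotted to Edmund's branch passes to Edmund's issue by representation.
The 1/5 is divided into 2 equal shares of 1/10 among Judith, Beatrice.
Judith is living and takes 1/10.
Beatrice predeceased; the 1/10 allotted to Beatrice's branch passes to Beatrice's issue by representation.
The 1/10 is divided into 4 equal shares of 1/40 among Isaac, Oliver, Charles, Victor.
Isaac is living and takes 1/40.
Oliver is living and takes 1/40.
Charles is living and takes 1/40.
Victor is living and takes 1/40.
Lydia predeceased; the 1/5 allotted to Lydia's branch passes to Lydia's issue by representation.
The 1/5 is divided into 3 equal shares of 1/15 among Martin, Quentin, Albert.
Martin is living and takes 1/15.
Quentin is living and takes 1/15.
Albert predeceased; the 1/15 allotted to Albert's branch passes to Albert's issue by representation.
The 1/15 is divided into 3 equal shares of 1/45 among Harriet, Tessa, Rose.
Harriet is living and takes 1/45.
Tessa is living and takes 1/45.
Rose is living and takes 1/45.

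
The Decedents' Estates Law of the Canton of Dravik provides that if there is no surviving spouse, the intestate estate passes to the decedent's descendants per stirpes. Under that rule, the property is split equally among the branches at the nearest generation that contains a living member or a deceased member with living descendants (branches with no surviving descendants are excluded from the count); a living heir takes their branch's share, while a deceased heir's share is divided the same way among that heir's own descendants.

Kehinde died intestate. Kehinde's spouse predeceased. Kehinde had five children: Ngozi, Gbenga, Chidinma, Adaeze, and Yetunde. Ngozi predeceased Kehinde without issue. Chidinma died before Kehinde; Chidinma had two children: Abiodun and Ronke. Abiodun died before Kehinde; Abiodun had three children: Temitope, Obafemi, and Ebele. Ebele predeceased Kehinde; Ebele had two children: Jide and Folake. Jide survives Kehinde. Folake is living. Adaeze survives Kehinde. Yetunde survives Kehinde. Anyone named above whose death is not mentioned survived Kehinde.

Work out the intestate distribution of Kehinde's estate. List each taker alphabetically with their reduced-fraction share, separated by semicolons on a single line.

There is no surviving spouse, so the entire estate passes to Kehinde's descendants per stirpes.
Ngozi left no surviving issue, so that branch lapses and is disregarded.
The estate is divided into 4 equal shares of 1/4 among Gbenga, Chidinma, Adaeze, Yetunde.
Gbenga is living and takes 1/4.
Chidinma predeceased; the 1/4 allotted to Chidinma's branch passes to Chidinma's issue by representation.
The 1/4 is divided into 2 equal shares of 1/8 among Abiodun, Ronke.
Abiodun predeceased; the 1/8 allotted to Abiodun's branch passes to Abiodun's issue by representation.
The 1/8 is divided into 3 equal shares of 1/24 among Temitope, Obafemi, Ebele.
Temitope is living and takes 1/24.
Obafemi is living and takes 1/24.
Ebele predeceased; the 1/24 allotted to Ebele's branch passes to Ebele's issue by representation.
The 1/24 is divided into 2 equal shares of 1/48 among Jide, Folake.
Jide is living and takes 1/48.
Folake is living and takes 1/48.
Ronke is living and takes 1/8.
Adaeze is living and takes 1/4.
Yetunde is living and takes 1/4.

Adaeze 1/4; Folake 1/48; Gbenga 1/4; Jide 1/48; Obafemi 1/24; Ronke 1/8; Temitope 1/24; Yetunde 1/4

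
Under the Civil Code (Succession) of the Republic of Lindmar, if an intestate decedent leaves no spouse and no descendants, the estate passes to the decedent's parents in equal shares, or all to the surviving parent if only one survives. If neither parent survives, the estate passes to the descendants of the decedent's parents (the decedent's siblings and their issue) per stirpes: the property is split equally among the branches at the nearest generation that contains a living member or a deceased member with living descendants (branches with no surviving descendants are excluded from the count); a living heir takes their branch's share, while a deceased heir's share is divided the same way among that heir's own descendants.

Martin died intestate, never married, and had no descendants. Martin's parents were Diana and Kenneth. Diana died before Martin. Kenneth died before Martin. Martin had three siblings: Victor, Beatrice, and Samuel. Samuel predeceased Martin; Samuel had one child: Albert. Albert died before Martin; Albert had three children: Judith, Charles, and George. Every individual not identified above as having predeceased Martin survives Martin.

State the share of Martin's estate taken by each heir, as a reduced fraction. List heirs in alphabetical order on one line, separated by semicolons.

Beatrice 1/3; Charles 1/9; George 1/9; Judith 1/9; Victor 1/3

Neither parent survives and there are no descendants, so the estate passes to Martin's siblings and their issue per stirpes.
The estate is divided into 3 equal shares of 1/3 among Victor, Beatrice, Samuel.
Victor is living and takes 1/3.
Beatrice is living and takes 1/3.
Samuel predeceased; the 1/3 allotted to Samuel's branch passes to Samuel's issue by representation.
Albert's line is the sole branch at this level, so the full 1/3 passes to Albert's issue by representation.
The 1/3 is divided into 3 equal shares of 1/9 among Judith, Charles, George.
Judith is living and takes 1/9.
Charles is living and takes 1/9.
George is living and takes 1/9.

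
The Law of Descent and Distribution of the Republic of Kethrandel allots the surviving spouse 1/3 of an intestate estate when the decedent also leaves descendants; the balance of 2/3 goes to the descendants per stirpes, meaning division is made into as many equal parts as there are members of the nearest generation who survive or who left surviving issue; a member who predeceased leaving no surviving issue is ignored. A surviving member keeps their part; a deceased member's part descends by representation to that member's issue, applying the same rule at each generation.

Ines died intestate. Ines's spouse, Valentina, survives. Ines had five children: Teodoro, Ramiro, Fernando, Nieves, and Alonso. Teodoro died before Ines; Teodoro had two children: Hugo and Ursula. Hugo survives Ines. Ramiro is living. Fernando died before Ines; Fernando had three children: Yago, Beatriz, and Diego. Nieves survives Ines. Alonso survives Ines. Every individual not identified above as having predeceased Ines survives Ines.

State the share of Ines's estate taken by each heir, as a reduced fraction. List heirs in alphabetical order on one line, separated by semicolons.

Alonso 2/15; Beatriz 2/45; Diego 2/45; Hugo 1/15; Nieves 2/15; Ramiro 2/15; Ursula 1/15; Valentina 1/3; Yago 2/45

Valentina, as surviving spouse, takes 1/3.
The remaining 2/3 passes to Ines's descendants per stirpes.
The 2/3 is divided into 5 equal shares of 2/15 among Teodoro, Ramiro, Fernando, Nieves, Alonso.
Teodoro predeceased; the 2/15 allotted to Teodoro's branch passes to Teodoro's issue by representation.
The 2/15 is divided into 2 equal shares of 1/15 among Hugo, Ursula.
Hugo is living and takes 1/15.
Ursula is living and takes 1/15.
Ramiro is living and takes 2/15.
Fernando predeceased; the 2/15 allotted to Fernando's branch passes to Fernando's issue by representation.
The 2/15 is divided into 3 equal shares of 2/45 among Yago, Beatriz, Diego.
Yago is living and takes 2/45.
Beatriz is living and takes 2/45.
Diego is living and takes 2/45.
Nieves is living and takes 2/15.
Alonso is living and takes 2/15.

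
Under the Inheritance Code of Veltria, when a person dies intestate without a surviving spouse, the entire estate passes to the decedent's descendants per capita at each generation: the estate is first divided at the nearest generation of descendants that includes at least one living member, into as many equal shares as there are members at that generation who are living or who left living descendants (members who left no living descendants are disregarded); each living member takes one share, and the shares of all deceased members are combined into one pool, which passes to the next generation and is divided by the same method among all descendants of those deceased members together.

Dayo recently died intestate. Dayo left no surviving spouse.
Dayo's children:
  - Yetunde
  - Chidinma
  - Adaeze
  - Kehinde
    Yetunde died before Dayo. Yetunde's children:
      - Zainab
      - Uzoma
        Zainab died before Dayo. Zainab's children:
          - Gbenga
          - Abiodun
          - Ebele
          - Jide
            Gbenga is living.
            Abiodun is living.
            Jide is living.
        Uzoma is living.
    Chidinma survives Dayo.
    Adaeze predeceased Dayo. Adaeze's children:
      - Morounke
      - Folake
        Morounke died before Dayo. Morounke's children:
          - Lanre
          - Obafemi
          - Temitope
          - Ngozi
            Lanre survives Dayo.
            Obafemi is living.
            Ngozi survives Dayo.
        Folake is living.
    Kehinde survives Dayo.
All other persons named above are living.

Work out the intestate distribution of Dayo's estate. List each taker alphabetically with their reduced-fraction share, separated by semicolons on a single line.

There is no surviving spouse, so the entire estate passes to Dayo's descendants per capita at each generation.
At generation 1 (Yetunde, Chidinma, Adaeze, Kehinde) there are 4 shares of (1)/4 = 1/4 each.
Living: Chidinma and Kehinde — each takes 1/4.
Deceased: Yetunde and Adaeze. Their combined 1/2 is pooled and carried to generation 2.
At generation 2 (Zainab, Uzoma, Morounke, Folake) there are 4 shares of (1/2)/4 = 1/8 each.
Living: Uzoma and Folake — each takes 1/8.
Deceased: Zainab and Morounke. Their combined 1/4 is pooled and carried to generation 3.
At generation 3 (Gbenga, Abiodun, Ebele, Jide, Lanre, Obafemi, Temitope, Ngozi) there are 8 shares of (1/4)/8 = 1/32 each.
Living: Gbenga, Abiodun, Ebele, Jide, Lanre, Obafemi, Temitope, and Ngozi — each takes 1/32.

Abiodun 1/32; Chidinma 1/4; Ebele 1/32; Folake 1/8; Gbenga 1/32; Jide 1/32; Kehinde 1/4; Lanre 1/32; Ngozi 1/32; Obafemi 1/32; Temitope 1/32; Uzoma 1/8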